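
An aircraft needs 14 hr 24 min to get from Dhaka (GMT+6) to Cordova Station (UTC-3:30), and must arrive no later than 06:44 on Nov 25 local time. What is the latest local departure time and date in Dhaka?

Target arrival in UTC: 06:44 + 3:30 = 10:14 on Nov 25.
Subtract 14 hours and 24 minutes → departure 19:50 UTC on Nov 24.
Dhaka is UTC+6:00: 19:50 + 6:00 = 01:50 on Nov 25.

01:50 on November 25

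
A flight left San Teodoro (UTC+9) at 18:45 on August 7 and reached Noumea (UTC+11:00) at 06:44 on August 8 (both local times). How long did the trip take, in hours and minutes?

Departure in UTC: 18:45 − 9:00 = 09:45 on Aug 7.
Arrival in UTC: 06:44 − 11:00 = 19:44 on Aug 7.
Elapsed = 19:44 − 09:45 = 9 hours 59 minutes.

9 hours 59 minutes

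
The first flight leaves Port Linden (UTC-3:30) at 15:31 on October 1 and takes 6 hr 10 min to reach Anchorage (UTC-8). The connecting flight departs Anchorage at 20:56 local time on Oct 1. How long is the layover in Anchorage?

3 hours 45 minutes

Convert departure to UTC: 15:31 + 3:30 = 19:01 UTC on Oct 1.
Add 6 hours and 10 minutes flight time → 01:11 UTC (Oct 2).
Anchorage is UTC−8:00, so local arrival = 01:11 − 8:00 = 17:11 on Oct 1.
Layover = 20:56 − 17:11 = 3 hours 45 minutes.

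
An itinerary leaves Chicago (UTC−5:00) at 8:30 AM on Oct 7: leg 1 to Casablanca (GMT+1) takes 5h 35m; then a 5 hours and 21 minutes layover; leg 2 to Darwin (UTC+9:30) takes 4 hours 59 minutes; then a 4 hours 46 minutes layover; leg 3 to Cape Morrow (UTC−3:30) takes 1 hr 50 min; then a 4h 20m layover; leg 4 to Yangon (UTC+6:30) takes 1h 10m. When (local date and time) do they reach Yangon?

12:01 AM on October 9

Convert departure to UTC: 8:30 AM + 5:00 = 1:30 PM UTC on Oct 7.
Add 5 hours and 35 minutes leg 1 → 7:05 PM UTC.
Add 5 hours and 21 minutes layover in Casablanca → 12:26 AM UTC (Oct 8).
Add 4 hours 59 minutes leg 2 → 5:25 AM UTC.
Add 4 hours 46 minutes layover in Darwin → 10:11 AM UTC.
Add 1 hour and 50 minutes leg 3 → 12:01 PM UTC.
Add 4 hours 20 minutes layover in Cape Morrow → 4:21 PM UTC.
Add 1 hour 10 minutes leg 4 → 5:31 PM UTC.
Yangon is UTC+6:30, so local arrival = 5:31 PM + 6:30 = 12:01 AM on Oct 9.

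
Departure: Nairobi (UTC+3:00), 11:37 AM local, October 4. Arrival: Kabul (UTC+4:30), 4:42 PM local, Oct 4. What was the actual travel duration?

Kabul is 1:30 ahead of Nairobi.
Clock-face elapsed time (ignoring zones) is 5 hours 5 minutes.
Actual elapsed = 5 hours 5 minutes − 1:30 = 3 hours 35 minutes.

3 hours 35 minutes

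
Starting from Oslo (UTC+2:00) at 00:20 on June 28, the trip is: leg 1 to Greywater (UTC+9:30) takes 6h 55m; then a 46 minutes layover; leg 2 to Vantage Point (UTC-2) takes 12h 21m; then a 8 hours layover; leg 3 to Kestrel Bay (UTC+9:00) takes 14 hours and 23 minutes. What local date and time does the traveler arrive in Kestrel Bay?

Convert departure to UTC: 00:20 − 2:00 = 22:20 UTC on Jun 27.
Add 6 hours and 55 minutes leg 1 → 05:15 UTC (Jun 28).
Add 46 minutes layover in Greywater → 06:01 UTC.
Add 12 hours 21 minutes leg 2 → 18:22 UTC.
Add 8 hours layover in Vantage Point → 02:22 UTC (Jun 29).
Add 14 hours and 23 minutes leg 3 → 16:45 UTC.
Kestrel Bay is UTC+9:00, so local arrival = 16:45 + 9:00 = 01:45 on Jun 30.

01:45 on Jun 30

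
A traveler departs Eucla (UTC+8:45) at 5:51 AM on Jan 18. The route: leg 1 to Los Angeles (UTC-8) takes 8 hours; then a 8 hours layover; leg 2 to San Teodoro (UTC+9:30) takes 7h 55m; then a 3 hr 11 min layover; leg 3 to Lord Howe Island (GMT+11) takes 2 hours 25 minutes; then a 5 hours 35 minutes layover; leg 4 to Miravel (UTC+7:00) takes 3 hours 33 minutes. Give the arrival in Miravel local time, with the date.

Convert departure to UTC: 5:51 AM − 8:45 = 9:06 PM UTC on Jan 17.
Add 8 hours leg 1 → 5:06 AM UTC (Jan 18).
Add 8 hours layover in Los Angeles → 1:06 PM UTC.
Add 7 hours 55 minutes leg 2 → 9:01 PM UTC.
Add 3 hours and 11 minutes layover in San Teodoro → 12:12 AM UTC (Jan 19).
Add 2 hours 25 minutes leg 3 → 2:37 AM UTC.
Add 5 hours and 35 minutes layover in Lord Howe Island → 8:12 AM UTC.
Add 3 hours and 33 minutes leg 4 → 11:45 AM UTC.
Miravel is UTC+7:00, so local arrival = 11:45 AM + 7:00 = 6:45 PM on Jan 19.

6:45 PM on January 19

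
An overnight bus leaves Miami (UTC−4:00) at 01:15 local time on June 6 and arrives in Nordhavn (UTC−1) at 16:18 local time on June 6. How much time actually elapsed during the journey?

12 hours 3 minutes

Nordhavn is 3:00 ahead of Miami.
Clock-face elapsed time (ignoring zones) is 15 hours 3 minutes.
Actual elapsed = 15 hours 3 minutes − 3:00 = 12 hours 3 minutes.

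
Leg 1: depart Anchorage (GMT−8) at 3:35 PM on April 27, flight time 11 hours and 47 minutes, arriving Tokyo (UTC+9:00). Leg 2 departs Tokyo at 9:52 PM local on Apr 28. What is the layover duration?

1 hour 30 minutes

Convert departure to UTC: 3:35 PM + 8:00 = 11:35 PM UTC on Apr 27.
Add 11 hours 47 minutes flight time → 11:22 AM UTC (Apr 28).
Tokyo is UTC+9:00, so local arrival = 11:22 AM + 9:00 = 8:22 PM on Apr 28.
Layover = 9:52 PM − 8:22 PM = 1 hour 30 minutes.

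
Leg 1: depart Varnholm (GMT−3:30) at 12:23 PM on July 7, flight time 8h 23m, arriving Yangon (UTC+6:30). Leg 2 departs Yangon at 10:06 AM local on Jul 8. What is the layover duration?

Convert departure to UTC: 12:23 PM + 3:30 = 3:53 PM UTC on Jul 7.
Add 8 hours and 23 minutes flight time → 12:16 AM UTC (Jul 8).
Yangon is UTC+6:30, so local arrival = 12:16 AM + 6:30 = 6:46 AM on Jul 8.
Layover = 10:06 AM − 6:46 AM = 3 hours 20 minutes.

3 hours 20 minutes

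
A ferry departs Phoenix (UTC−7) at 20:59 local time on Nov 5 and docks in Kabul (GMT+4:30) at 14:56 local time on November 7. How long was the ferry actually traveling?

Departure in UTC: 20:59 + 7:00 = 03:59 on Nov 6.
Arrival in UTC: 14:56 − 4:30 = 10:26 on Nov 7.
Elapsed = 10:26 − 03:59 (+1 day) = 30 hours 27 minutes.

30 hours 27 minutes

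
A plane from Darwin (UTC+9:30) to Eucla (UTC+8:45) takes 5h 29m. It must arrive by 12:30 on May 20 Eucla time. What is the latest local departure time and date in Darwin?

07:46 on May 20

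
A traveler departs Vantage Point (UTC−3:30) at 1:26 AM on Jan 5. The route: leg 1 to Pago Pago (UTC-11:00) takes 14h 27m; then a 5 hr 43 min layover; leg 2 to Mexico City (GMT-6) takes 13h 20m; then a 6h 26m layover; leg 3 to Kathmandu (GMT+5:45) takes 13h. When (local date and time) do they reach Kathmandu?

3:37 PM on Jan 7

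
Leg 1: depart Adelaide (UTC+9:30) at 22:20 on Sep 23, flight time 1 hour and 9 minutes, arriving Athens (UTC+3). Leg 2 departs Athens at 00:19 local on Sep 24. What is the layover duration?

7 hours 20 minutes

Convert departure to UTC: 22:20 − 9:30 = 12:50 UTC on Sep 23.
Add 1 hour 9 minutes flight time → 13:59 UTC.
Athens is UTC+3:00, so local arrival = 13:59 + 3:00 = 16:59 on Sep 23.
Layover = 00:19 − 16:59 (+1 day) = 7 hours 20 minutes.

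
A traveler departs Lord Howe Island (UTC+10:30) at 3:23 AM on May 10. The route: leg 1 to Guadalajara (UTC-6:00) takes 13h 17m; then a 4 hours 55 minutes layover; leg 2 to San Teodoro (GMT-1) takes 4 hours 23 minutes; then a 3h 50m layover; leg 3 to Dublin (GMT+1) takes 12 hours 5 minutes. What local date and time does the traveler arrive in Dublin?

Convert departure to UTC: 3:23 AM − 10:30 = 4:53 PM UTC on May 9.
Add 13 hours and 17 minutes leg 1 → 6:10 AM UTC (May 10).
Add 4 hours 55 minutes layover in Guadalajara → 11:05 AM UTC.
Add 4 hours and 23 minutes leg 2 → 3:28 PM UTC.
Add 3 hours 50 minutes layover in San Teodoro → 7:18 PM UTC.
Add 12 hours 5 minutes leg 3 → 7:23 AM UTC (May 11).
Dublin is UTC+1:00, so local arrival = 7:23 AM + 1:00 = 8:23 AM on May 11.

8:23 AM on May 11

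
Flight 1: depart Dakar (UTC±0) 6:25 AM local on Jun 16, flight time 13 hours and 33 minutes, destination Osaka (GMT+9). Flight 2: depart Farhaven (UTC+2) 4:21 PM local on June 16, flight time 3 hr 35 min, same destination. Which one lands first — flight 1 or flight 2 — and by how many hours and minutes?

Flight 1 departs at 6:25 AM UTC (Jun 16).
+13 hours and 33 minutes → arrive 7:58 PM UTC on Jun 16.
Flight 2 in UTC: 4:21 PM − 2:00 = 2:21 PM on Jun 16.
+3 hours 35 minutes → arrive 5:56 PM UTC on Jun 16.
Flight 2 lands earlier by 2 hours 2 minutes.

the second, by 2 hours 2 minutes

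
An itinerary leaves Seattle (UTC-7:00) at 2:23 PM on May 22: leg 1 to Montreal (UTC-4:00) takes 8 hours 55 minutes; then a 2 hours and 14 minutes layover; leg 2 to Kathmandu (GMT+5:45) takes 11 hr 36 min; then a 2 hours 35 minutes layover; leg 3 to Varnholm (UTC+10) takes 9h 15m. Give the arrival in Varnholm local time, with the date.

Convert departure to UTC: 2:23 PM + 7:00 = 9:23 PM UTC on May 22.
Add 8 hours and 55 minutes leg 1 → 6:18 AM UTC (May 23).
Add 2 hours 14 minutes layover in Montreal → 8:32 AM UTC.
Add 11 hours and 36 minutes leg 2 → 8:08 PM UTC.
Add 2 hours and 35 minutes layover in Kathmandu → 10:43 PM UTC.
Add 9 hours 15 minutes leg 3 → 7:58 AM UTC (May 24).
Varnholm is UTC+10:00, so local arrival = 7:58 AM + 10:00 = 5:58 PM on May 24.

5:58 PM on May 24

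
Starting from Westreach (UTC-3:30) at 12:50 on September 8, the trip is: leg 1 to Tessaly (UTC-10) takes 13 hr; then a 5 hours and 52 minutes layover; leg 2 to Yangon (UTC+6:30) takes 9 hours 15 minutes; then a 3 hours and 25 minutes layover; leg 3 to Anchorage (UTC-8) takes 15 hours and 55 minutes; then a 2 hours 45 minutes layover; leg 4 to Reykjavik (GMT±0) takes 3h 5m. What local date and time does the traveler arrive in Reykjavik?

21:37 on September 10

Convert departure to UTC: 12:50 + 3:30 = 16:20 UTC on Sep 8.
Add 13 hours leg 1 → 05:20 UTC (Sep 9).
Add 5 hours and 52 minutes layover in Tessaly → 11:12 UTC.
Add 9 hours 15 minutes leg 2 → 20:27 UTC.
Add 3 hours 25 minutes layover in Yangon → 23:52 UTC.
Add 15 hours and 55 minutes leg 3 → 15:47 UTC (Sep 10).
Add 2 hours and 45 minutes layover in Anchorage → 18:32 UTC.
Add 3 hours 5 minutes leg 4 → 21:37 UTC.
Reykjavik is UTC+0, so local arrival is the same: 21:37 on Sep 10.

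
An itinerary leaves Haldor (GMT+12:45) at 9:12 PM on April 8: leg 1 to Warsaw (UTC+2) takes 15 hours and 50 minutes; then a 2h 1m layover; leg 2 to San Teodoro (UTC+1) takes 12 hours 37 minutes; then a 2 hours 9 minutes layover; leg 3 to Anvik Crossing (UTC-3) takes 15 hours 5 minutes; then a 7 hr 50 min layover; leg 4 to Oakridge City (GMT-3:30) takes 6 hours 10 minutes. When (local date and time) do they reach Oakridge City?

Convert departure to UTC: 9:12 PM − 12:45 = 8:27 AM UTC on Apr 8.
Add 15 hours and 50 minutes leg 1 → 12:17 AM UTC (Apr 9).
Add 2 hours 1 minute layover in Warsaw → 2:18 AM UTC.
Add 12 hours 37 minutes leg 2 → 2:55 PM UTC.
Add 2 hours and 9 minutes layover in San Teodoro → 5:04 PM UTC.
Add 15 hours 5 minutes leg 3 → 8:09 AM UTC (Apr 10).
Add 7 hours and 50 minutes layover in Anvik Crossing → 3:59 PM UTC.
Add 6 hours and 10 minutes leg 4 → 10:09 PM UTC.
Oakridge City is UTC−3:30, so local arrival = 10:09 PM − 3:30 = 6:39 PM on Apr 10.

6:39 PM on Apr 10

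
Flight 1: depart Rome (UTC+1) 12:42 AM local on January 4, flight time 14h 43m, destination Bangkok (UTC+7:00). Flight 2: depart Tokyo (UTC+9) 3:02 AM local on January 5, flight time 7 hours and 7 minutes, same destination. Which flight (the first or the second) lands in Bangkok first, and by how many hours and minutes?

the first, by 10 hours 44 minutes

Flight 1 in UTC: 12:42 AM − 1:00 = 11:42 PM on Jan 3.
+14 hours and 43 minutes → arrive 2:25 PM UTC on Jan 4.
Flight 2 in UTC: 3:02 AM − 9:00 = 6:02 PM on Jan 4.
+7 hours 7 minutes → arrive 1:09 AM UTC on Jan 5.
Flight 1 lands earlier by 10 hours 44 minutes.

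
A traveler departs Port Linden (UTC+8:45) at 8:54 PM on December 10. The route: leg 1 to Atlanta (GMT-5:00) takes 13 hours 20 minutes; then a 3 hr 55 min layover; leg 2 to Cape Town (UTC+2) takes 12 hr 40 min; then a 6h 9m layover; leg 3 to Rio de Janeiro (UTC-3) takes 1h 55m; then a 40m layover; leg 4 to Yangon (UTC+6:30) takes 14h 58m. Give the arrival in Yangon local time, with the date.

12:16 AM on December 13

Convert departure to UTC: 8:54 PM − 8:45 = 12:09 PM UTC on Dec 10.
Add 13 hours and 20 minutes leg 1 → 1:29 AM UTC (Dec 11).
Add 3 hours 55 minutes layover in Atlanta → 5:24 AM UTC.
Add 12 hours 40 minutes leg 2 → 6:04 PM UTC.
Add 6 hours and 9 minutes layover in Cape Town → 12:13 AM UTC (Dec 12).
Add 1 hour 55 minutes leg 3 → 2:08 AM UTC.
Add 40 minutes layover in Rio de Janeiro → 2:48 AM UTC.
Add 14 hours and 58 minutes leg 4 → 5:46 PM UTC.
Yangon is UTC+6:30, so local arrival = 5:46 PM + 6:30 = 12:16 AM on Dec 13.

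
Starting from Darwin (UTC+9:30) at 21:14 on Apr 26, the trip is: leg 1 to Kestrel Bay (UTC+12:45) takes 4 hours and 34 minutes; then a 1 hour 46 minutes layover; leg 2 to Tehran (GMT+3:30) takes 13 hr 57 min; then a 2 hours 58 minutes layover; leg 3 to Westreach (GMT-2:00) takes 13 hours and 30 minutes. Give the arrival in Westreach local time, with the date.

22:29 on April 27

Convert departure to UTC: 21:14 − 9:30 = 11:44 UTC on Apr 26.
Add 4 hours 34 minutes leg 1 → 16:18 UTC.
Add 1 hour 46 minutes layover in Kestrel Bay → 18:04 UTC.
Add 13 hours 57 minutes leg 2 → 08:01 UTC (Apr 27).
Add 2 hours 58 minutes layover in Tehran → 10:59 UTC.
Add 13 hours 30 minutes leg 3 → 00:29 UTC (Apr 28).
Westreach is UTC−2:00, so local arrival = 00:29 − 2:00 = 22:29 on Apr 27.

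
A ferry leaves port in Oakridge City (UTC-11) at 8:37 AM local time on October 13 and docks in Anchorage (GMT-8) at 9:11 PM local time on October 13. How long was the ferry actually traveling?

Departure in UTC: 8:37 AM + 11:00 = 7:37 PM on Oct 13.
Arrival in UTC: 9:11 PM + 8:00 = 5:11 AM on Oct 14.
Elapsed = 5:11 AM − 7:37 PM (+1 day) = 9 hours 34 minutes.

9 hours 34 minutes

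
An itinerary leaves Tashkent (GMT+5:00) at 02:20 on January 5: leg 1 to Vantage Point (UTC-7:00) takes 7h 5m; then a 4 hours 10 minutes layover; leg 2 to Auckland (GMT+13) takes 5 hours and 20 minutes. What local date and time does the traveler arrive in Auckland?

02:55 on January 6

Convert departure to UTC: 02:20 − 5:00 = 21:20 UTC on Jan 4.
Add 7 hours and 5 minutes leg 1 → 04:25 UTC (Jan 5).
Add 4 hours and 10 minutes layover in Vantage Point → 08:35 UTC.
Add 5 hours and 20 minutes leg 2 → 13:55 UTC.
Auckland is UTC+13:00, so local arrival = 13:55 + 13:00 = 02:55 on Jan 6.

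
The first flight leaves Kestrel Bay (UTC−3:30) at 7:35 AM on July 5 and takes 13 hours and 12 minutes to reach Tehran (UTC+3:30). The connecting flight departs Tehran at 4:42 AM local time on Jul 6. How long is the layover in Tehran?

55 minutes

Convert departure to UTC: 7:35 AM + 3:30 = 11:05 AM UTC on Jul 5.
Add 13 hours 12 minutes flight time → 12:17 AM UTC (Jul 6).
Tehran is UTC+3:30, so local arrival = 12:17 AM + 3:30 = 3:47 AM on Jul 6.
Layover = 4:42 AM − 3:47 AM = 55 minutes.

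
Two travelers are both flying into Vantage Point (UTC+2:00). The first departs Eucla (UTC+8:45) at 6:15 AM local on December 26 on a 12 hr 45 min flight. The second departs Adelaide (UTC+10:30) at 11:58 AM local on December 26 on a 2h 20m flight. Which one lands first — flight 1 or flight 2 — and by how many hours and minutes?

the second, by 6 hours 27 minutes

Flight 1 in UTC: 6:15 AM − 8:45 = 9:30 PM on Dec 25.
+12 hours 45 minutes → arrive 10:15 AM UTC on Dec 26.
Flight 2 in UTC: 11:58 AM − 10:30 = 1:28 AM on Dec 26.
+2 hours and 20 minutes → arrive 3:48 AM UTC on Dec 26.
Flight 2 lands earlier by 6 hours 27 minutes.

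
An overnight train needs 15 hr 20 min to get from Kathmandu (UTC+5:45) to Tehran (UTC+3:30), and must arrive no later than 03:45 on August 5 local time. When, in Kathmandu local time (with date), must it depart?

Target arrival in UTC: 03:45 − 3:30 = 00:15 on Aug 5.
Subtract 15 hours and 20 minutes → departure 08:55 UTC on Aug 4.
Kathmandu is UTC+5:45: 08:55 + 5:45 = 14:40 on Aug 4.

14:40 on August 4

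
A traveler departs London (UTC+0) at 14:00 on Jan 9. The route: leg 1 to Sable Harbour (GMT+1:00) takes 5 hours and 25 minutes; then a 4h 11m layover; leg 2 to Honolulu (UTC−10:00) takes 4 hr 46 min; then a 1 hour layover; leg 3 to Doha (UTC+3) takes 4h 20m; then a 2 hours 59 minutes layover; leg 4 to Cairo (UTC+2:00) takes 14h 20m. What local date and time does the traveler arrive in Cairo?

London is at UTC+0, so departure is already 14:00 UTC on Jan 9.
Add 5 hours and 25 minutes leg 1 → 19:25 UTC.
Add 4 hours and 11 minutes layover in Sable Harbour → 23:36 UTC.
Add 4 hours and 46 minutes leg 2 → 04:22 UTC (Jan 10).
Add 1 hour layover in Honolulu → 05:22 UTC.
Add 4 hours 20 minutes leg 3 → 09:42 UTC.
Add 2 hours and 59 minutes layover in Doha → 12:41 UTC.
Add 14 hours and 20 minutes leg 4 → 03:01 UTC (Jan 11).
Cairo is UTC+2:00, so local arrival = 03:01 + 2:00 = 05:01 on Jan 11.

05:01 on January 11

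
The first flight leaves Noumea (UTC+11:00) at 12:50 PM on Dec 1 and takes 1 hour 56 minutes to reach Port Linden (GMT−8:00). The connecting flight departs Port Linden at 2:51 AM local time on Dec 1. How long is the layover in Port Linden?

7 hours 5 minutes

Convert departure to UTC: 12:50 PM − 11:00 = 1:50 AM UTC on Dec 1.
Add 1 hour and 56 minutes flight time → 3:46 AM UTC.
Port Linden is UTC−8:00, so local arrival = 3:46 AM − 8:00 = 7:46 PM on Nov 30.
Layover = 2:51 AM − 7:46 PM (+1 day) = 7 hours 5 minutes.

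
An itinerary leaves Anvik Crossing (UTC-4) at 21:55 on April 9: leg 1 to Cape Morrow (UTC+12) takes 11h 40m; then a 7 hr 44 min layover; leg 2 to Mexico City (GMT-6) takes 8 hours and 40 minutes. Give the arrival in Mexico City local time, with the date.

Convert departure to UTC: 21:55 + 4:00 = 01:55 UTC on Apr 10.
Add 11 hours 40 minutes leg 1 → 13:35 UTC.
Add 7 hours 44 minutes layover in Cape Morrow → 21:19 UTC.
Add 8 hours 40 minutes leg 2 → 05:59 UTC (Apr 11).
Mexico City is UTC−6:00, so local arrival = 05:59 − 6:00 = 23:59 on Apr 10.

23:59 on April 10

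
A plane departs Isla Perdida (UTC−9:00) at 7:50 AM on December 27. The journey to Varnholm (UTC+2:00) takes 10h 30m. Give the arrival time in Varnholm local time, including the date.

Convert departure to UTC: 7:50 AM + 9:00 = 4:50 PM UTC on Dec 27.
Add 10 hours and 30 minutes travel time → 3:20 AM UTC (Dec 28).
Varnholm is UTC+2:00, so local arrival = 3:20 AM + 2:00 = 5:20 AM on Dec 28.

5:20 AM on December 28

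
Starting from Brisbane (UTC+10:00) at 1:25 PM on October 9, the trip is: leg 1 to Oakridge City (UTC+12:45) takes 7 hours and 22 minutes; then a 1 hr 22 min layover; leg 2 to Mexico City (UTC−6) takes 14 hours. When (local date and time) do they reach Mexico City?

Convert departure to UTC: 1:25 PM − 10:00 = 3:25 AM UTC on Oct 9.
Add 7 hours and 22 minutes leg 1 → 10:47 AM UTC.
Add 1 hour 22 minutes layover in Oakridge City → 12:09 PM UTC.
Add 14 hours leg 2 → 2:09 AM UTC (Oct 10).
Mexico City is UTC−6:00, so local arrival = 2:09 AM − 6:00 = 8:09 PM on Oct 9.

8:09 PM on Oct 9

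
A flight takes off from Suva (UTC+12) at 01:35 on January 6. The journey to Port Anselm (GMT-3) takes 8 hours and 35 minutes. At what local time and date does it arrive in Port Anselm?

19:10 on January 5

Port Anselm is 15:00 behind Suva.
After 8 hours 35 minutes it is 10:10 in Suva.
Shift by the zone difference: 10:10 − 15:00 = 19:10 on Jan 5 in Port Anselm.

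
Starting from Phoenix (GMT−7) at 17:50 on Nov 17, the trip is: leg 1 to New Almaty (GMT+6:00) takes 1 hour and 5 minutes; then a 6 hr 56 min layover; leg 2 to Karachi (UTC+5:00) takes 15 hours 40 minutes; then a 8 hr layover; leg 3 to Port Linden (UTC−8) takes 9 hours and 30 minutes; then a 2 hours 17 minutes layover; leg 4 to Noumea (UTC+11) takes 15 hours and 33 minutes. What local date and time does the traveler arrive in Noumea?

22:51 on November 20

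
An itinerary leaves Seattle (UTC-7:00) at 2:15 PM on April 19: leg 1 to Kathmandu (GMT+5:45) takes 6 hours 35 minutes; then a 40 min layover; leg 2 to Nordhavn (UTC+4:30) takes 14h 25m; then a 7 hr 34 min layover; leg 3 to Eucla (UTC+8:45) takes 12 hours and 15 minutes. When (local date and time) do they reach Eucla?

Convert departure to UTC: 2:15 PM + 7:00 = 9:15 PM UTC on Apr 19.
Add 6 hours 35 minutes leg 1 → 3:50 AM UTC (Apr 20).
Add 40 minutes layover in Kathmandu → 4:30 AM UTC.
Add 14 hours 25 minutes leg 2 → 6:55 PM UTC.
Add 7 hours 34 minutes layover in Nordhavn → 2:29 AM UTC (Apr 21).
Add 12 hours 15 minutes leg 3 → 2:44 PM UTC.
Eucla is UTC+8:45, so local arrival = 2:44 PM + 8:45 = 11:29 PM on Apr 21.

11:29 PM on Apr 21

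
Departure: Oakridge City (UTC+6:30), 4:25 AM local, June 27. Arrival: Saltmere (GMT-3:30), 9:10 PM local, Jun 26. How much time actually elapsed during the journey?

2 hours 45 minutes

Departure in UTC: 4:25 AM − 6:30 = 9:55 PM on Jun 26.
Arrival in UTC: 9:10 PM + 3:30 = 12:40 AM on Jun 27.
Elapsed = 12:40 AM − 9:55 PM (+1 day) = 2 hours 45 minutes.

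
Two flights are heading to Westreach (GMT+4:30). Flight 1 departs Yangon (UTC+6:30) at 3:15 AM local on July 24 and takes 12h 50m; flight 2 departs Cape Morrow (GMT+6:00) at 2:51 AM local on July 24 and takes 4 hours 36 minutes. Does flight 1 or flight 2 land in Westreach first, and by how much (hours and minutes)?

the second, by 8 hours 8 minutes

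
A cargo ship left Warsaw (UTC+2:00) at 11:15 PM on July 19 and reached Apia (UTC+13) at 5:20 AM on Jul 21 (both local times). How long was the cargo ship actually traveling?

Apia is 11:00 ahead of Warsaw.
Clock-face elapsed time (ignoring zones) is 30 hours 5 minutes.
Actual elapsed = 30 hours 5 minutes − 11:00 = 19 hours 5 minutes.

19 hours 5 minutes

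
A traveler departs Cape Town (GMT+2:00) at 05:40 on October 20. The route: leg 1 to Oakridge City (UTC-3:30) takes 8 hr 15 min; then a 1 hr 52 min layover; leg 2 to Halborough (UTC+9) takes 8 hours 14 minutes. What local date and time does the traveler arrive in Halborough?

07:01 on Oct 21

Convert departure to UTC: 05:40 − 2:00 = 03:40 UTC on Oct 20.
Add 8 hours 15 minutes leg 1 → 11:55 UTC.
Add 1 hour 52 minutes layover in Oakridge City → 13:47 UTC.
Add 8 hours and 14 minutes leg 2 → 22:01 UTC.
Halborough is UTC+9:00, so local arrival = 22:01 + 9:00 = 07:01 on Oct 21.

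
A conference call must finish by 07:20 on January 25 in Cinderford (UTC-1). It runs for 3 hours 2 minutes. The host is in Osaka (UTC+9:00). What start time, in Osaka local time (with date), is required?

Target end time in UTC: 07:20 + 1:00 = 08:20 on Jan 25.
Subtract 3 hours 2 minutes → start 05:18 UTC on Jan 25.
Osaka is UTC+9:00: 05:18 + 9:00 = 14:18 on Jan 25.

14:18 on January 25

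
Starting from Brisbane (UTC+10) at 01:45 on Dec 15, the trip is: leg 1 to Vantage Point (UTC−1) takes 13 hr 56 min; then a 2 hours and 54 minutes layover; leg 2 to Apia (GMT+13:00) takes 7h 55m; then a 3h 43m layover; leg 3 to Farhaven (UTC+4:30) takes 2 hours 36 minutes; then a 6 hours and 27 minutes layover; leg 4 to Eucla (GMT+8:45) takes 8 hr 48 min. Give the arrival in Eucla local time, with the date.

Convert departure to UTC: 01:45 − 10:00 = 15:45 UTC on Dec 14.
Add 13 hours 56 minutes leg 1 → 05:41 UTC (Dec 15).
Add 2 hours and 54 minutes layover in Vantage Point → 08:35 UTC.
Add 7 hours and 55 minutes leg 2 → 16:30 UTC.
Add 3 hours and 43 minutes layover in Apia → 20:13 UTC.
Add 2 hours 36 minutes leg 3 → 22:49 UTC.
Add 6 hours 27 minutes layover in Farhaven → 05:16 UTC (Dec 16).
Add 8 hours and 48 minutes leg 4 → 14:04 UTC.
Eucla is UTC+8:45, so local arrival = 14:04 + 8:45 = 22:49 on Dec 16.

22:49 on Dec 16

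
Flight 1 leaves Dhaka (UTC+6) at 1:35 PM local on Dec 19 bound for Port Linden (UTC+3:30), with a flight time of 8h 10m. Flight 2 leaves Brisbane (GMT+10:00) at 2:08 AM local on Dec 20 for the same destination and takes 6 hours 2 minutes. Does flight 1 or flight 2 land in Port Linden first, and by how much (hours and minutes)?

Flight 1 in UTC: 1:35 PM − 6:00 = 7:35 AM on Dec 19.
+8 hours 10 minutes → arrive 3:45 PM UTC on Dec 19.
Flight 2 in UTC: 2:08 AM − 10:00 = 4:08 PM on Dec 19.
+6 hours and 2 minutes → arrive 10:10 PM UTC on Dec 19.
Flight 1 lands earlier by 6 hours 25 minutes.

the first, by 6 hours 25 minutes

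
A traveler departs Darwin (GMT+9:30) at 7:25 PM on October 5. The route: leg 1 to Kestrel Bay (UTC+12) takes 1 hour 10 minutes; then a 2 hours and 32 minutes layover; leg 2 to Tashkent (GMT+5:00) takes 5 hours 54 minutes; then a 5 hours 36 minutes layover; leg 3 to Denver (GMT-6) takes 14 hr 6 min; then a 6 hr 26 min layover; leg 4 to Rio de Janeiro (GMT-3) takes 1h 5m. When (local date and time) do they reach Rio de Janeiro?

7:44 PM on October 6

Convert departure to UTC: 7:25 PM − 9:30 = 9:55 AM UTC on Oct 5.
Add 1 hour and 10 minutes leg 1 → 11:05 AM UTC.
Add 2 hours and 32 minutes layover in Kestrel Bay → 1:37 PM UTC.
Add 5 hours 54 minutes leg 2 → 7:31 PM UTC.
Add 5 hours 36 minutes layover in Tashkent → 1:07 AM UTC (Oct 6).
Add 14 hours and 6 minutes leg 3 → 3:13 PM UTC.
Add 6 hours 26 minutes layover in Denver → 9:39 PM UTC.
Add 1 hour and 5 minutes leg 4 → 10:44 PM UTC.
Rio de Janeiro is UTC−3:00, so local arrival = 10:44 PM − 3:00 = 7:44 PM on Oct 6.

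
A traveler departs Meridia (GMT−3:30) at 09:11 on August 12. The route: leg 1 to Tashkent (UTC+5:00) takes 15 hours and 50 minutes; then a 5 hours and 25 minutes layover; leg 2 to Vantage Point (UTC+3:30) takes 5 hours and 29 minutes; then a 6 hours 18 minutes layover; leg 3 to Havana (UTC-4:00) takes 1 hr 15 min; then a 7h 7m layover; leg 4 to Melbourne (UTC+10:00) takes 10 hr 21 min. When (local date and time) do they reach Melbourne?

02:26 on Aug 15

Convert departure to UTC: 09:11 + 3:30 = 12:41 UTC on Aug 12.
Add 15 hours and 50 minutes leg 1 → 04:31 UTC (Aug 13).
Add 5 hours 25 minutes layover in Tashkent → 09:56 UTC.
Add 5 hours 29 minutes leg 2 → 15:25 UTC.
Add 6 hours and 18 minutes layover in Vantage Point → 21:43 UTC.
Add 1 hour and 15 minutes leg 3 → 22:58 UTC.
Add 7 hours 7 minutes layover in Havana → 06:05 UTC (Aug 14).
Add 10 hours and 21 minutes leg 4 → 16:26 UTC.
Melbourne is UTC+10:00, so local arrival = 16:26 + 10:00 = 02:26 on Aug 15.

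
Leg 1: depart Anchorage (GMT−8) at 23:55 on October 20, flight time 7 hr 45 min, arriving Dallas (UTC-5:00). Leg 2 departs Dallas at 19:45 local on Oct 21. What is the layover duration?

Convert departure to UTC: 23:55 + 8:00 = 07:55 UTC on Oct 21.
Add 7 hours and 45 minutes flight time → 15:40 UTC.
Dallas is UTC−5:00, so local arrival = 15:40 − 5:00 = 10:40 on Oct 21.
Layover = 19:45 − 10:40 = 9 hours 5 minutes.

9 hours 5 minutes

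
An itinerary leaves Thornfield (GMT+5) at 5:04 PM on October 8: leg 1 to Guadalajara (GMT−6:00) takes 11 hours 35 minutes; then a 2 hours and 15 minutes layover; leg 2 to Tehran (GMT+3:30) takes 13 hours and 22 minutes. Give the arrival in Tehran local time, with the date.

6:46 PM on October 9

Convert departure to UTC: 5:04 PM − 5:00 = 12:04 PM UTC on Oct 8.
Add 11 hours 35 minutes leg 1 → 11:39 PM UTC.
Add 2 hours and 15 minutes layover in Guadalajara → 1:54 AM UTC (Oct 9).
Add 13 hours and 22 minutes leg 2 → 3:16 PM UTC.
Tehran is UTC+3:30, so local arrival = 3:16 PM + 3:30 = 6:46 PM on Oct 9.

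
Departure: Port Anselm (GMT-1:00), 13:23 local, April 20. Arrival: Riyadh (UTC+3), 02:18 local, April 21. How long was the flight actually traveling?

8 hours 55 minutes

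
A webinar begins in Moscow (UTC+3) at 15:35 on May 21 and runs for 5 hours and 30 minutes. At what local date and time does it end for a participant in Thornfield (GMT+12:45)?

Convert start to UTC: 15:35 − 3:00 = 12:35 UTC on May 21.
Add 5 hours and 30 minutes duration → 18:05 UTC.
Thornfield is UTC+12:45, so local end time = 18:05 + 12:45 = 06:50 on May 22.

06:50 on May 22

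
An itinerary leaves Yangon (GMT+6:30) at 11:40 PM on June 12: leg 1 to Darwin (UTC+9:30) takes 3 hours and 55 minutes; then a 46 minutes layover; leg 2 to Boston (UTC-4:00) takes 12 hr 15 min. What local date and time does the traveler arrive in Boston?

Convert departure to UTC: 11:40 PM − 6:30 = 5:10 PM UTC on Jun 12.
Add 3 hours and 55 minutes leg 1 → 9:05 PM UTC.
Add 46 minutes layover in Darwin → 9:51 PM UTC.
Add 12 hours and 15 minutes leg 2 → 10:06 AM UTC (Jun 13).
Boston is UTC−4:00, so local arrival = 10:06 AM − 4:00 = 6:06 AM on Jun 13.

6:06 AM on June 13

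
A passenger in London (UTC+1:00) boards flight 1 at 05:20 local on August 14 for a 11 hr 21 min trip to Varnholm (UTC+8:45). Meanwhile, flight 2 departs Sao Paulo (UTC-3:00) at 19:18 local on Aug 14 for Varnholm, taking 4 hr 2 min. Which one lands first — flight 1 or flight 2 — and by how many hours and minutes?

Flight 1 in UTC: 05:20 − 1:00 = 04:20 on Aug 14.
+11 hours 21 minutes → arrive 15:41 UTC on Aug 14.
Flight 2 in UTC: 19:18 + 3:00 = 22:18 on Aug 14.
+4 hours and 2 minutes → arrive 02:20 UTC on Aug 15.
Flight 1 lands earlier by 10 hours 39 minutes.

the first, by 10 hours 39 minutes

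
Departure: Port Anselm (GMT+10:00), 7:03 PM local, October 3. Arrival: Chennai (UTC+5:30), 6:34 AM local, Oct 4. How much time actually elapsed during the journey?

Departure in UTC: 7:03 PM − 10:00 = 9:03 AM on Oct 3.
Arrival in UTC: 6:34 AM − 5:30 = 1:04 AM on Oct 4.
Elapsed = 1:04 AM − 9:03 AM (+1 day) = 16 hours 1 minute.

16 hours 1 minute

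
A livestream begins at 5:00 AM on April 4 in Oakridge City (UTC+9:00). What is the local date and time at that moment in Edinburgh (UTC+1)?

9:00 PM on Apr 3

Edinburgh is 8:00 behind Oakridge City.
Shift by the zone difference: 5:00 AM − 8:00 = 9:00 PM on Apr 3 in Edinburgh.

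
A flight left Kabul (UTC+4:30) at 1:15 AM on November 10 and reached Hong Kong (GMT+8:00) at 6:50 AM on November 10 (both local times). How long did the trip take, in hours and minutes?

2 hours 5 minutes

Departure in UTC: 1:15 AM − 4:30 = 8:45 PM on Nov 9.
Arrival in UTC: 6:50 AM − 8:00 = 10:50 PM on Nov 9.
Elapsed = 10:50 PM − 8:45 PM = 2 hours 5 minutes.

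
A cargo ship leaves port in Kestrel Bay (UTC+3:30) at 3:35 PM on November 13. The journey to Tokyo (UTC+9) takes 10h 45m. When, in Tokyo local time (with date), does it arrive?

Convert departure to UTC: 3:35 PM − 3:30 = 12:05 PM UTC on Nov 13.
Add 10 hours 45 minutes travel time → 10:50 PM UTC.
Tokyo is UTC+9:00, so local arrival = 10:50 PM + 9:00 = 7:50 AM on Nov 14.

7:50 AM on November 14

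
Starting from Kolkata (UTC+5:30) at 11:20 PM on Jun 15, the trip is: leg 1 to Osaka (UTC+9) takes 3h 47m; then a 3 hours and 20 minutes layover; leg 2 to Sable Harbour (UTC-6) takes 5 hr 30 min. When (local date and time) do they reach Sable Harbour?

12:27 AM on June 16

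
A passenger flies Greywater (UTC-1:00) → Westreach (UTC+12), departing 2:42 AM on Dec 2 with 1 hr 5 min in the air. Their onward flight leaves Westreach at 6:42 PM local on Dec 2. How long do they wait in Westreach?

1 hour 55 minutes

Convert departure to UTC: 2:42 AM + 1:00 = 3:42 AM UTC on Dec 2.
Add 1 hour 5 minutes flight time → 4:47 AM UTC.
Westreach is UTC+12:00, so local arrival = 4:47 AM + 12:00 = 4:47 PM on Dec 2.
Layover = 6:42 PM − 4:47 PM = 1 hour 55 minutes.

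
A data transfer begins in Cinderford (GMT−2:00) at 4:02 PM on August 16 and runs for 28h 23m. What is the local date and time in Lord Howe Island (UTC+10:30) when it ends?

8:55 AM on August 18

Convert start to UTC: 4:02 PM + 2:00 = 6:02 PM UTC on Aug 16.
Add 28 hours and 23 minutes duration → 10:25 PM UTC (Aug 17).
Lord Howe Island is UTC+10:30, so local end time = 10:25 PM + 10:30 = 8:55 AM on Aug 18.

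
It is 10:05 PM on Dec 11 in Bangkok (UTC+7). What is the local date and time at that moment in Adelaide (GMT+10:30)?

1:35 AM on Dec 12

Adelaide is 3:30 ahead of Bangkok.
Shift by the zone difference: 10:05 PM + 3:30 = 1:35 AM on Dec 12 in Adelaide.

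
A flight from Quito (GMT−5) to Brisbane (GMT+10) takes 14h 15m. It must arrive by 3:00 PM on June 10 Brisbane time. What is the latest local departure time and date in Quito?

9:45 AM on June 9

Target arrival in UTC: 3:00 PM − 10:00 = 5:00 AM on Jun 10.
Subtract 14 hours 15 minutes → departure 2:45 PM UTC on Jun 9.
Quito is UTC−5:00: 2:45 PM − 5:00 = 9:45 AM on Jun 9.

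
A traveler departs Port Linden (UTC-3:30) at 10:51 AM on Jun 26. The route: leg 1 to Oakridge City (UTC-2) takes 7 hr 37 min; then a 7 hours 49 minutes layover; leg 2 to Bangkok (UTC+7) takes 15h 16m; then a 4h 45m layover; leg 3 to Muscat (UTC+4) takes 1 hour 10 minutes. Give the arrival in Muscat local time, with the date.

6:58 AM on June 28

Convert departure to UTC: 10:51 AM + 3:30 = 2:21 PM UTC on Jun 26.
Add 7 hours and 37 minutes leg 1 → 9:58 PM UTC.
Add 7 hours 49 minutes layover in Oakridge City → 5:47 AM UTC (Jun 27).
Add 15 hours 16 minutes leg 2 → 9:03 PM UTC.
Add 4 hours and 45 minutes layover in Bangkok → 1:48 AM UTC (Jun 28).
Add 1 hour and 10 minutes leg 3 → 2:58 AM UTC.
Muscat is UTC+4:00, so local arrival = 2:58 AM + 4:00 = 6:58 AM on Jun 28.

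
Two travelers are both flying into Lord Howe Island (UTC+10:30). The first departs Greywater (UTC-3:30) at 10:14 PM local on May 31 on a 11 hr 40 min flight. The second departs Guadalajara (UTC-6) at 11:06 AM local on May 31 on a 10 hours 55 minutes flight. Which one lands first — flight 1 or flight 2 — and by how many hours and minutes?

the second, by 9 hours 23 minutes

Flight 1 in UTC: 10:14 PM + 3:30 = 1:44 AM on Jun 1.
+11 hours 40 minutes → arrive 1:24 PM UTC on Jun 1.
Flight 2 in UTC: 11:06 AM + 6:00 = 5:06 PM on May 31.
+10 hours 55 minutes → arrive 4:01 AM UTC on Jun 1.
Flight 2 lands earlier by 9 hours 23 minutes.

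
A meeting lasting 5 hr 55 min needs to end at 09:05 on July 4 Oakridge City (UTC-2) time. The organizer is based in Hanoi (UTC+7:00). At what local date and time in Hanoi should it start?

Target end time in UTC: 09:05 + 2:00 = 11:05 on Jul 4.
Subtract 5 hours 55 minutes → start 05:10 UTC on Jul 4.
Hanoi is UTC+7:00: 05:10 + 7:00 = 12:10 on Jul 4.

12:10 on July 4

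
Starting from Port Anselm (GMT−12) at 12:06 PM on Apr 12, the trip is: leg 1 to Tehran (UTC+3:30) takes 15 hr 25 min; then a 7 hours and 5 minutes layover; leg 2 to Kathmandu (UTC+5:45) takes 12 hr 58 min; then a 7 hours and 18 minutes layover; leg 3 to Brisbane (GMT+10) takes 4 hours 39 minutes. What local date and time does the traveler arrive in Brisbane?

9:31 AM on April 15

Convert departure to UTC: 12:06 PM + 12:00 = 12:06 AM UTC on Apr 13.
Add 15 hours and 25 minutes leg 1 → 3:31 PM UTC.
Add 7 hours and 5 minutes layover in Tehran → 10:36 PM UTC.
Add 12 hours 58 minutes leg 2 → 11:34 AM UTC (Apr 14).
Add 7 hours 18 minutes layover in Kathmandu → 6:52 PM UTC.
Add 4 hours and 39 minutes leg 3 → 11:31 PM UTC.
Brisbane is UTC+10:00, so local arrival = 11:31 PM + 10:00 = 9:31 AM on Apr 15.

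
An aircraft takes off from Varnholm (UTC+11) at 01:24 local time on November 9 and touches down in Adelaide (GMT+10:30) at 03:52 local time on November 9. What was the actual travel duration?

Adelaide is 0:30 behind Varnholm.
Clock-face elapsed time (ignoring zones) is 2 hours 28 minutes.
Actual elapsed = 2 hours 28 minutes + 0:30 = 2 hours 58 minutes.

2 hours 58 minutes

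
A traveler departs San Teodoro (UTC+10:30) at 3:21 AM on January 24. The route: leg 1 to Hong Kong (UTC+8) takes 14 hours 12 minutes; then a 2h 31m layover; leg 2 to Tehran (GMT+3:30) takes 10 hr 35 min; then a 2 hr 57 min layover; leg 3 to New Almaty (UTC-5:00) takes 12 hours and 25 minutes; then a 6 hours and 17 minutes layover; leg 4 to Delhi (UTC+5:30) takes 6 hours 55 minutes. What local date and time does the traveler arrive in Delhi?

Convert departure to UTC: 3:21 AM − 10:30 = 4:51 PM UTC on Jan 23.
Add 14 hours and 12 minutes leg 1 → 7:03 AM UTC (Jan 24).
Add 2 hours and 31 minutes layover in Hong Kong → 9:34 AM UTC.
Add 10 hours and 35 minutes leg 2 → 8:09 PM UTC.
Add 2 hours and 57 minutes layover in Tehran → 11:06 PM UTC.
Add 12 hours 25 minutes leg 3 → 11:31 AM UTC (Jan 25).
Add 6 hours and 17 minutes layover in New Almaty → 5:48 PM UTC.
Add 6 hours 55 minutes leg 4 → 12:43 AM UTC (Jan 26).
Delhi is UTC+5:30, so local arrival = 12:43 AM + 5:30 = 6:13 AM on Jan 26.

6:13 AM on January 26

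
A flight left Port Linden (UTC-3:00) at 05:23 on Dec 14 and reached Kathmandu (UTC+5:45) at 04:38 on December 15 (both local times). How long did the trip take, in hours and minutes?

14 hours 30 minutes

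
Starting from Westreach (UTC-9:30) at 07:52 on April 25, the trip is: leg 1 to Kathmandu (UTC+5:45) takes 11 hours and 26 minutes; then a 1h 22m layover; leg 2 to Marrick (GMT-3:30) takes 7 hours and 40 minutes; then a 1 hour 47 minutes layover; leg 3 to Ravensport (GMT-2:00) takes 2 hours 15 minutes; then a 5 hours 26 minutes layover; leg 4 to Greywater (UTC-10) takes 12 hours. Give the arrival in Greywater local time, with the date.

01:18 on April 27

Convert departure to UTC: 07:52 + 9:30 = 17:22 UTC on Apr 25.
Add 11 hours and 26 minutes leg 1 → 04:48 UTC (Apr 26).
Add 1 hour 22 minutes layover in Kathmandu → 06:10 UTC.
Add 7 hours 40 minutes leg 2 → 13:50 UTC.
Add 1 hour 47 minutes layover in Marrick → 15:37 UTC.
Add 2 hours 15 minutes leg 3 → 17:52 UTC.
Add 5 hours and 26 minutes layover in Ravensport → 23:18 UTC.
Add 12 hours leg 4 → 11:18 UTC (Apr 27).
Greywater is UTC−10:00, so local arrival = 11:18 − 10:00 = 01:18 on Apr 27.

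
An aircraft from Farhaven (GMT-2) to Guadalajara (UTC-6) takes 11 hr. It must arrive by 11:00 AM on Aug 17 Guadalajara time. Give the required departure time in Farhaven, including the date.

4:00 AM on Aug 17

Target arrival in UTC: 11:00 AM + 6:00 = 5:00 PM on Aug 17.
Subtract 11 hours → departure 6:00 AM UTC on Aug 17.
Farhaven is UTC−2:00: 6:00 AM − 2:00 = 4:00 AM on Aug 17.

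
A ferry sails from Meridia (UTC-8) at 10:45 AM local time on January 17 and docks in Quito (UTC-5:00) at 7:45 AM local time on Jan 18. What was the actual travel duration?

18 hours

Departure in UTC: 10:45 AM + 8:00 = 6:45 PM on Jan 17.
Arrival in UTC: 7:45 AM + 5:00 = 12:45 PM on Jan 18.
Elapsed = 12:45 PM − 6:45 PM (+1 day) = 18 hours.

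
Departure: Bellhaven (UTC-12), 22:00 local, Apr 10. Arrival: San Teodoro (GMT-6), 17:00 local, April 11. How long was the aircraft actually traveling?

13 hours

San Teodoro is 6:00 ahead of Bellhaven.
Clock-face elapsed time (ignoring zones) is 19 hours.
Actual elapsed = 19 hours − 6:00 = 13 hours.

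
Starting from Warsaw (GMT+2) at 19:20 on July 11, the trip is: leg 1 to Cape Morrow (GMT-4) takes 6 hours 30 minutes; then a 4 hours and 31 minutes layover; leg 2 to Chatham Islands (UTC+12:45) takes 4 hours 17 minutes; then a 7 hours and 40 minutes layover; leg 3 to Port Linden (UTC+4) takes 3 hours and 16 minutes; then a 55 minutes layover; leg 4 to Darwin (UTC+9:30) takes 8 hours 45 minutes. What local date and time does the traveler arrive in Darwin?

14:44 on July 13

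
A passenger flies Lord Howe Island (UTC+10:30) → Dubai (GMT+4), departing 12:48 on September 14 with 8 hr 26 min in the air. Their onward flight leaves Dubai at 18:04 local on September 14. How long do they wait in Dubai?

Convert departure to UTC: 12:48 − 10:30 = 02:18 UTC on Sep 14.
Add 8 hours 26 minutes flight time → 10:44 UTC.
Dubai is UTC+4:00, so local arrival = 10:44 + 4:00 = 14:44 on Sep 14.
Layover = 18:04 − 14:44 = 3 hours 20 minutes.

3 hours 20 minutes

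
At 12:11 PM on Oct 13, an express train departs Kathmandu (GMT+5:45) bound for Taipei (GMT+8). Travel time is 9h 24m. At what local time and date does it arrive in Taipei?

11:50 PM on Oct 13

Taipei is 2:15 ahead of Kathmandu.
After 9 hours 24 minutes it is 9:35 PM in Kathmandu.
Shift by the zone difference: 9:35 PM + 2:15 = 11:50 PM on Oct 13 in Taipei.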